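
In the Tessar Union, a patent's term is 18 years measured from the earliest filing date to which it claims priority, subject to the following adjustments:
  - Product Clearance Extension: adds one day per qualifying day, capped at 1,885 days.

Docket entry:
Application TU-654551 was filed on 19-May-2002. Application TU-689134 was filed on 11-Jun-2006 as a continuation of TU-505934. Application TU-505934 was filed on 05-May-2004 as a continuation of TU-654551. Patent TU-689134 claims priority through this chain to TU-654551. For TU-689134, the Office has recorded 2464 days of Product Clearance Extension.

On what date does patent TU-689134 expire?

July 17, 2025

Earliest priority filing: 19 May 2002.
Base term: 19 May 2002 + 18 years → 19 May 2020.
Product Clearance Extension: 2464 days claimed exceeds the 1885-day cap, so +1885 days → 17 July 2025.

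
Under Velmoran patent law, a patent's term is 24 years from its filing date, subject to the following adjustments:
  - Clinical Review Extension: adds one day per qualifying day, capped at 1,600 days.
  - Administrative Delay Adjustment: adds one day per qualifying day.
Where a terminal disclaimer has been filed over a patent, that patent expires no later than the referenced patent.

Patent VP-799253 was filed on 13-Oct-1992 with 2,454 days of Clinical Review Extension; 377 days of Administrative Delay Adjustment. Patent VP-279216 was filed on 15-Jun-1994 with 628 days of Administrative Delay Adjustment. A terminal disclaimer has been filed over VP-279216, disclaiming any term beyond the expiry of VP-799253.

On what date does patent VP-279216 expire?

Natural term of VP-279216:
  Base: filing + 24 years → 15 June 2018.
  Administrative Delay Adjustment: +628 days → 4 March 2020.
Expiry of referenced patent VP-799253:
  Base: filing + 24 years → 13 October 2016.
  Clinical Review Extension: 2454 days claimed exceeds the 1600-day cap, so +1600 days → 1 March 2021.
  Administrative Delay Adjustment: +377 days → 13 March 2022.
Terminal disclaimer: VP-279216 expires on the earlier of 4 March 2020 and 13 March 2022.

2020-03-04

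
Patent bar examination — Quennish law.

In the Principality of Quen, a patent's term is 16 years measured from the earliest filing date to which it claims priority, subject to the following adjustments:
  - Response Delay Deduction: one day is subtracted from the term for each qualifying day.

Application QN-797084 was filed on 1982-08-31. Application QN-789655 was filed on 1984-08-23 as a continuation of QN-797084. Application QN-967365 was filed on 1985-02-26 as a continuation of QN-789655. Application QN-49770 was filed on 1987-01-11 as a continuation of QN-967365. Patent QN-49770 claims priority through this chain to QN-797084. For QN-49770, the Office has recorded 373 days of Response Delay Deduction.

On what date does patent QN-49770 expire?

Earliest priority filing: 31 August 1982.
Base term: 31 August 1982 + 16 years → 31 August 1998.
Response Delay Deduction: −373 days → 23 August 1997.

August 23, 1997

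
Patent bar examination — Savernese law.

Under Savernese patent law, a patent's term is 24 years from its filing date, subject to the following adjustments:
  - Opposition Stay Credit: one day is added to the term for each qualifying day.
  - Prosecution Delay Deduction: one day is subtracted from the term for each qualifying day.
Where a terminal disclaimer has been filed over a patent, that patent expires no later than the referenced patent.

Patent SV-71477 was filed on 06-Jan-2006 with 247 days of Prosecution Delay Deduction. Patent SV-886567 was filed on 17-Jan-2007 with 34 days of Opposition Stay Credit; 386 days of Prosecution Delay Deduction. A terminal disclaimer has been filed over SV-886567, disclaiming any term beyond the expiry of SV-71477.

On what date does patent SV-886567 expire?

2029-05-04

Natural term of SV-886567:
  Base: filing + 24 years → 17 January 2031.
  Opposition Stay Credit: +34 days → 20 February 2031.
  Prosecution Delay Deduction: −386 days → 30 January 2030.
Expiry of referenced patent SV-71477:
  Base: filing + 24 years → 6 January 2030.
  Prosecution Delay Deduction: −247 days → 4 May 2029.
Terminal disclaimer: SV-886567 expires on the earlier of 30 January 2030 and 4 May 2029.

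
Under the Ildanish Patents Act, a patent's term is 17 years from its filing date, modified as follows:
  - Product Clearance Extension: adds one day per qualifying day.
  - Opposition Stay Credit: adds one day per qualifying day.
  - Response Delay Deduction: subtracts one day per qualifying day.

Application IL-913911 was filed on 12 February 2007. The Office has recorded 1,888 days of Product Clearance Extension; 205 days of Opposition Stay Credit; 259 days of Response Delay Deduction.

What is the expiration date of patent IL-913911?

2029-02-19

Base term: filing date + 17 years → 12 February 2024.
Product Clearance Extension: +1888 days → 14 April 2029.
Opposition Stay Credit: +205 days → 5 November 2029.
Response Delay Deduction: −259 days → 19 February 2029.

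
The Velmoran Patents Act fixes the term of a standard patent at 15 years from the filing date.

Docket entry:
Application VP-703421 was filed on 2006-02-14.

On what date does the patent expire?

Filing date + 15 years → 14 February 2021.

February 14, 2021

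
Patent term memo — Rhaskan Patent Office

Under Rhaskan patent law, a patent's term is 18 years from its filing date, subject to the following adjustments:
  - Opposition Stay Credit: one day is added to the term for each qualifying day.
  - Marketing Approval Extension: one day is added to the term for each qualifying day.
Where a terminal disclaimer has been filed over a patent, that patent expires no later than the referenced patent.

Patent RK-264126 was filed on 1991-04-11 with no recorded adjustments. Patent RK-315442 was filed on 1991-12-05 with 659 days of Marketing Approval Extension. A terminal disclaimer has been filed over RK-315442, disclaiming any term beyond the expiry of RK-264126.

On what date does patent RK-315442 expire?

2009-04-11

Natural term of RK-315442:
  Base: filing + 18 years → 5 December 2009.
  Marketing Approval Extension: +659 days → 25 September 2011.
Expiry of referenced patent RK-264126:
  Base: filing + 18 years → 11 April 2009.
Terminal disclaimer: RK-315442 expires on the earlier of 25 September 2011 and 11 April 2009.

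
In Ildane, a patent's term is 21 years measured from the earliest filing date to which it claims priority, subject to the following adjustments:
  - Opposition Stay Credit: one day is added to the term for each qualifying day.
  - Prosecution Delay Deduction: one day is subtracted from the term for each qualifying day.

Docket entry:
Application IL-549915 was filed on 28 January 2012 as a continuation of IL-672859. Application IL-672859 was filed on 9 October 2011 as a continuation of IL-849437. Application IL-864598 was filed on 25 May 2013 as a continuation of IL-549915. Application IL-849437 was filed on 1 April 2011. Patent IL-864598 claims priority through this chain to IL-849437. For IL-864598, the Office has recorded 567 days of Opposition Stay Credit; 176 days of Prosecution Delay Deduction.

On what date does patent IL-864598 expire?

Earliest priority filing: 1 April 2011.
Base term: 1 April 2011 + 21 years → 1 April 2032.
Opposition Stay Credit: +567 days → 20 October 2033.
Prosecution Delay Deduction: −176 days → 27 April 2033.

2033-04-27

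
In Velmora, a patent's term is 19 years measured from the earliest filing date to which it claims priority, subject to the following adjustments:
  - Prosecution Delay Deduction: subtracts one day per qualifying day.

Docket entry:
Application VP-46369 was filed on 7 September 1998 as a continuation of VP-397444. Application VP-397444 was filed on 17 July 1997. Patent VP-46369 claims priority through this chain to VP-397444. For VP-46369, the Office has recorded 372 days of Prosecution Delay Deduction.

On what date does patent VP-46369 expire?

2015-07-11

Earliest priority filing: 17 July 1997.
Base term: 17 July 1997 + 19 years → 17 July 2016.
Prosecution Delay Deduction: −372 days → 11 July 2015.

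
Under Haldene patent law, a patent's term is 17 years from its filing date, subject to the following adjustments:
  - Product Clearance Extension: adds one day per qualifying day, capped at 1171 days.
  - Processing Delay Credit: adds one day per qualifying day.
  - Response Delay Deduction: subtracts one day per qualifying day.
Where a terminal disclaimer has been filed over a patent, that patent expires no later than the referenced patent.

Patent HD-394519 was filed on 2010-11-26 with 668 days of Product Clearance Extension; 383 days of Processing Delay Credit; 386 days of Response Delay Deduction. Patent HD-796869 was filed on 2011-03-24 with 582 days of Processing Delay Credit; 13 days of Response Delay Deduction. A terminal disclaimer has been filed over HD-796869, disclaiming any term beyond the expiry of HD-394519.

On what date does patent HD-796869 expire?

2029-09-21

Natural term of HD-796869:
  Base: filing + 17 years → 24 March 2028.
  Processing Delay Credit: +582 days → 27 October 2029.
  Response Delay Deduction: −13 days → 14 October 2029.
Expiry of referenced patent HD-394519:
  Base: filing + 17 years → 26 November 2027.
  Product Clearance Extension: 668 days (within the 1171-day cap) → +668 days → 24 September 2029.
  Processing Delay Credit: +383 days → 12 October 2030.
  Response Delay Deduction: −386 days → 21 September 2029.
Terminal disclaimer: HD-796869 expires on the earlier of 14 October 2029 and 21 September 2029.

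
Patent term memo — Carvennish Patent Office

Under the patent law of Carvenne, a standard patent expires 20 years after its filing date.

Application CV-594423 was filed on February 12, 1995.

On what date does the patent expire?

February 12, 2015

Filing date + 20 years → 12 February 2015.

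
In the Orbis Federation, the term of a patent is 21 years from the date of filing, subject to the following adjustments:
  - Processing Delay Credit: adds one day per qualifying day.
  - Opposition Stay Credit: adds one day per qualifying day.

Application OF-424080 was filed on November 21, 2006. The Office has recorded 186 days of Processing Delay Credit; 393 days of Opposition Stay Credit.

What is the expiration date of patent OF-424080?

2029-06-22

Base term: filing date + 21 years → 21 November 2027.
Processing Delay Credit: +186 days → 25 May 2028.
Opposition Stay Credit: +393 days → 22 June 2029.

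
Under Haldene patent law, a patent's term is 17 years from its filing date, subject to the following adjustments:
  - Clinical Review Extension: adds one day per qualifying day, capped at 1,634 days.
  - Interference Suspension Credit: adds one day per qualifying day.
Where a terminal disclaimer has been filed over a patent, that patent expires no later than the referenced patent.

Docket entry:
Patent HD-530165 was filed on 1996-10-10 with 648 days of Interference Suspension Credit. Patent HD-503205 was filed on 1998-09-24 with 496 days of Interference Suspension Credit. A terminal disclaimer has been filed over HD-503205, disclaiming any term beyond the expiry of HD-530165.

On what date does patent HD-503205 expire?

Natural term of HD-503205:
  Base: filing + 17 years → 24 September 2015.
  Interference Suspension Credit: +496 days → 1 February 2017.
Expiry of referenced patent HD-530165:
  Base: filing + 17 years → 10 October 2013.
  Interference Suspension Credit: +648 days → 20 July 2015.
Terminal disclaimer: HD-503205 expires on the earlier of 1 February 2017 and 20 July 2015.

July 20, 2015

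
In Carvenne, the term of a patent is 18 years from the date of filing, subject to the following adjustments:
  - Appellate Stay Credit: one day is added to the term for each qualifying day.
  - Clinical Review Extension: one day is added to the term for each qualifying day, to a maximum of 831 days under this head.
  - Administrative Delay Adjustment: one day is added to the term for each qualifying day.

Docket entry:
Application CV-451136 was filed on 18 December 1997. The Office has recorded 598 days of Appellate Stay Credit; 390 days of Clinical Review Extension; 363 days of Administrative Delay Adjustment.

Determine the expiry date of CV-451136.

August 30, 2019

Base term: filing date + 18 years → 18 December 2015.
Appellate Stay Credit: +598 days → 7 August 2017.
Clinical Review Extension: 390 days (within the 831-day cap) → +390 days → 1 September 2018.
Administrative Delay Adjustment: +363 days → 30 August 2019.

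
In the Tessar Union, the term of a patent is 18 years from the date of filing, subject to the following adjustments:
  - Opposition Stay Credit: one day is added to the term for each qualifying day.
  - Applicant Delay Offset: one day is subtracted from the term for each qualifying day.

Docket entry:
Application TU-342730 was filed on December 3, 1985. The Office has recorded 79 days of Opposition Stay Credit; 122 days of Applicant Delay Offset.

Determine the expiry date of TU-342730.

Base term: filing date + 18 years → 3 December 2003.
Opposition Stay Credit: +79 days → 20 February 2004.
Applicant Delay Offset: −122 days → 21 October 2003.

October 21, 2003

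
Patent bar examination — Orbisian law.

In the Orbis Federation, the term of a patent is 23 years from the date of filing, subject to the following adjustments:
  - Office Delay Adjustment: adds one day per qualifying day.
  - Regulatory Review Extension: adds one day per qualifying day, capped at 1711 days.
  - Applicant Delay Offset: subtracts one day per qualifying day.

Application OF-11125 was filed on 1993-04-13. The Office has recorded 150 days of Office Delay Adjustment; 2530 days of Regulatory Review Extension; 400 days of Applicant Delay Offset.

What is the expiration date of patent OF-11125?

Base term: filing date + 23 years → 13 April 2016.
Office Delay Adjustment: +150 days → 10 September 2016.
Regulatory Review Extension: 2530 days claimed exceeds the 1711-day cap, so +1711 days → 18 May 2021.
Applicant Delay Offset: −400 days → 13 April 2020.

2020-04-13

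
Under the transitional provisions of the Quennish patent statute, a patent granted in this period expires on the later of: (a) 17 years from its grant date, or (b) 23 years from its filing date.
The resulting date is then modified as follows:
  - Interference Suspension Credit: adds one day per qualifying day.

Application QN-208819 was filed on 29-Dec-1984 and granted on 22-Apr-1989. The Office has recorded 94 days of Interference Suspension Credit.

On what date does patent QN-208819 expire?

(a) grant + 17 years → 22 April 2006.
(b) filing + 23 years → 29 December 2007.
Later of the two: 29 December 2007.
Interference Suspension Credit: +94 days → 1 April 2008.

April 1, 2008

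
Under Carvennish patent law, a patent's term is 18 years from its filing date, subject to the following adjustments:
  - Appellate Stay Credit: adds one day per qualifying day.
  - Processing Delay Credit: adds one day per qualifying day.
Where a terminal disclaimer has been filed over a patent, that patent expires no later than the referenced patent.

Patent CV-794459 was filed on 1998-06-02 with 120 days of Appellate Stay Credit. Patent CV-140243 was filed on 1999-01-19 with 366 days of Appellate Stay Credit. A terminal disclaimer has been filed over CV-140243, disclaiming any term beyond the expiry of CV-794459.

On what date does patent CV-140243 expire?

Natural term of CV-140243:
  Base: filing + 18 years → 19 January 2017.
  Appellate Stay Credit: +366 days → 20 January 2018.
Expiry of referenced patent CV-794459:
  Base: filing + 18 years → 2 June 2016.
  Appellate Stay Credit: +120 days → 30 September 2016.
Terminal disclaimer: CV-140243 expires on the earlier of 20 January 2018 and 30 September 2016.

September 30, 2016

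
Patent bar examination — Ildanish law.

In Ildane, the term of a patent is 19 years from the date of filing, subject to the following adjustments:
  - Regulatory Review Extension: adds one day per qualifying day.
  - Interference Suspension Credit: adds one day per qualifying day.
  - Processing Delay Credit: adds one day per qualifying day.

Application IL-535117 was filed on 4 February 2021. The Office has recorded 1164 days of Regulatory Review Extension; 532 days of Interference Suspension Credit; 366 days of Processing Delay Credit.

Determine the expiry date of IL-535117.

Base term: filing date + 19 years → 4 February 2040.
Regulatory Review Extension: +1164 days → 13 April 2043.
Interference Suspension Credit: +532 days → 26 September 2044.
Processing Delay Credit: +366 days → 27 September 2045.

September 27, 2045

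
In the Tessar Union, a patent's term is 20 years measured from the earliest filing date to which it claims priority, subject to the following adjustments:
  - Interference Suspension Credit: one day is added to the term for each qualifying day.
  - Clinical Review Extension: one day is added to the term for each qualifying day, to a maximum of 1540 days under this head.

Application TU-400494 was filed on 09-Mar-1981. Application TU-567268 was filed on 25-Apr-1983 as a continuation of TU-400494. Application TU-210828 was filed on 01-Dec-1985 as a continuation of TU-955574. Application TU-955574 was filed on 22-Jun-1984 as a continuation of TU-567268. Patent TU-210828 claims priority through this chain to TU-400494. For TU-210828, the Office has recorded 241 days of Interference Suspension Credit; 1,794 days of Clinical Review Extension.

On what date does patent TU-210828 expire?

Earliest priority filing: 9 March 1981.
Base term: 9 March 1981 + 20 years → 9 March 2001.
Interference Suspension Credit: +241 days → 5 November 2001.
Clinical Review Extension: 1794 days claimed exceeds the 1540-day cap, so +1540 days → 23 January 2006.

2006-01-23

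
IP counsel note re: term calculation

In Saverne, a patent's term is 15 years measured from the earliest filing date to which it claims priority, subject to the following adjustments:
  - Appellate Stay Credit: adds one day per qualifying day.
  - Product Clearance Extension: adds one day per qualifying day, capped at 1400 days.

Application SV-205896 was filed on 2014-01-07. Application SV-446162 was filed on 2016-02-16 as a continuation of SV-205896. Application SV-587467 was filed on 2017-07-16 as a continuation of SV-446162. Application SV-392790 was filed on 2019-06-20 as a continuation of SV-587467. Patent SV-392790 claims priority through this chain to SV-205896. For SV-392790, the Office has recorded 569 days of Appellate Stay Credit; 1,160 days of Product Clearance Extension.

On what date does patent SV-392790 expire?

Earliest priority filing: 7 January 2014.
Base term: 7 January 2014 + 15 years → 7 January 2029.
Appellate Stay Credit: +569 days → 30 July 2030.
Product Clearance Extension: 1160 days (within the 1400-day cap) → +1160 days → 2 October 2033.

2033-10-02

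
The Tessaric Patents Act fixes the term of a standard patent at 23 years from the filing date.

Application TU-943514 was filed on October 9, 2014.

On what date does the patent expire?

Filing date + 23 years → 9 October 2037.

October 9, 2037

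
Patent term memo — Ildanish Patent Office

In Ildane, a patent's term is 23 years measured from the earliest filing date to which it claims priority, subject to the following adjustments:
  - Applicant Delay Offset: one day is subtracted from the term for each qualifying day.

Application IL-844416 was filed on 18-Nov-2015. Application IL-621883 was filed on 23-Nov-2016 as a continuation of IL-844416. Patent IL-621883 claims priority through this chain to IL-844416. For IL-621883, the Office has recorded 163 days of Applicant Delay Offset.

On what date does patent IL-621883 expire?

2038-06-08

Earliest priority filing: 18 November 2015.
Base term: 18 November 2015 + 23 years → 18 November 2038.
Applicant Delay Offset: −163 days → 8 June 2038.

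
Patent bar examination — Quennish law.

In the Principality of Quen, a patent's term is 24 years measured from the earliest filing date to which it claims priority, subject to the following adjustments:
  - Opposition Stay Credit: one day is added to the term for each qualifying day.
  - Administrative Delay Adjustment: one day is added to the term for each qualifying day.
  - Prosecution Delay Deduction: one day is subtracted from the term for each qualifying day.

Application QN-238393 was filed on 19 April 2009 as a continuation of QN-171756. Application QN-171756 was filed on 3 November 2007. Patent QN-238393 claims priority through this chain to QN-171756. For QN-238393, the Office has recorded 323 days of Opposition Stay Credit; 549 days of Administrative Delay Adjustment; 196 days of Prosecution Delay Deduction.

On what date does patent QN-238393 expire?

Earliest priority filing: 3 November 2007.
Base term: 3 November 2007 + 24 years → 3 November 2031.
Opposition Stay Credit: +323 days → 21 September 2032.
Administrative Delay Adjustment: +549 days → 24 March 2034.
Prosecution Delay Deduction: −196 days → 9 September 2033.

2033-09-09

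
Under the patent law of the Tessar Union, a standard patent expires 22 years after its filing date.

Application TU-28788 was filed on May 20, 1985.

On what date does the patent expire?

Filing date + 22 years → 20 May 2007.

2007-05-20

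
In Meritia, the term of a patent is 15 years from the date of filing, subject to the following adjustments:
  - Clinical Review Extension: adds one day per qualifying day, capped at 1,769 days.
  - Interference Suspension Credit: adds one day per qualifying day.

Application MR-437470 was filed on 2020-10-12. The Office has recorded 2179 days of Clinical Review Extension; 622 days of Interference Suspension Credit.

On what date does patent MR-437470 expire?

April 29, 2042

Base term: filing date + 15 years → 12 October 2035.
Clinical Review Extension: 2179 days claimed exceeds the 1769-day cap, so +1769 days → 15 August 2040.
Interference Suspension Credit: +622 days → 29 April 2042.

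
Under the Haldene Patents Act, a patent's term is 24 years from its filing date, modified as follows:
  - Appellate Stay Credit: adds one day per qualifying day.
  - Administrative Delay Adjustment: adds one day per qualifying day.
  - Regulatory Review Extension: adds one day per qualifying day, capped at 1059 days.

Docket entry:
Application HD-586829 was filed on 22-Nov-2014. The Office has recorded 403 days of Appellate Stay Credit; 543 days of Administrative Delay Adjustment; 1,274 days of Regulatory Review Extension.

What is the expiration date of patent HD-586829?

2044-05-19

Base term: filing date + 24 years → 22 November 2038.
Appellate Stay Credit: +403 days → 30 December 2039.
Administrative Delay Adjustment: +543 days → 25 June 2041.
Regulatory Review Extension: 1274 days claimed exceeds the 1059-day cap, so +1059 days → 19 May 2044.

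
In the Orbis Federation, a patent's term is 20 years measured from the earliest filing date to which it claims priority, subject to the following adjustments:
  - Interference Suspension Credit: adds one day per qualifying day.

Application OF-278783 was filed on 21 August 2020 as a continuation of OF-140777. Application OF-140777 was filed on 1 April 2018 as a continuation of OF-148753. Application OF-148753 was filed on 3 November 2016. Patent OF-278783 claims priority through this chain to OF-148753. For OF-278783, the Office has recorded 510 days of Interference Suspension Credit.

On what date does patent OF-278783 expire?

2038-03-28

Earliest priority filing: 3 November 2016.
Base term: 3 November 2016 + 20 years → 3 November 2036.
Interference Suspension Credit: +510 days → 28 March 2038.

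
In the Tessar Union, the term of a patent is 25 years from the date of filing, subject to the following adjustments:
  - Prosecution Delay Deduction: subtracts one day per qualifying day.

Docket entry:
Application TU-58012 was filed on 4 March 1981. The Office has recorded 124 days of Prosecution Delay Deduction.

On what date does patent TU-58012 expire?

Base term: filing date + 25 years → 4 March 2006.
Prosecution Delay Deduction: −124 days → 31 October 2005.

October 31, 2005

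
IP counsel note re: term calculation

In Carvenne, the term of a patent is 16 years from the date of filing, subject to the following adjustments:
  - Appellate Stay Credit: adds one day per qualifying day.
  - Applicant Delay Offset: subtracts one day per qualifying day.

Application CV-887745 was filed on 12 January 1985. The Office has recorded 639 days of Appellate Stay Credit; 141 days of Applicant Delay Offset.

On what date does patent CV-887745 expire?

May 25, 2002

Base term: filing date + 16 years → 12 January 2001.
Appellate Stay Credit: +639 days → 13 October 2002.
Applicant Delay Offset: −141 days → 25 May 2002.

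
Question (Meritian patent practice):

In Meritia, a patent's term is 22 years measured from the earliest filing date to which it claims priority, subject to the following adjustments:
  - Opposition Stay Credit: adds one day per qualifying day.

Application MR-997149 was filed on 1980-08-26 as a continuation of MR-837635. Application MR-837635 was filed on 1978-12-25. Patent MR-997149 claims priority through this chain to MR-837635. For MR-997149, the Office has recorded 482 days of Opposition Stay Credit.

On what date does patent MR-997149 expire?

2002-04-21

Earliest priority filing: 25 December 1978.
Base term: 25 December 1978 + 22 years → 25 December 2000.
Opposition Stay Credit: +482 days → 21 April 2002.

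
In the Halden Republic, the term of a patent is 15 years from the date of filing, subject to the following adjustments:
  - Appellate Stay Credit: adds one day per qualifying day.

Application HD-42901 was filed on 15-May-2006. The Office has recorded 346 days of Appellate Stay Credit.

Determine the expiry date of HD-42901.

April 26, 2022

Base term: filing date + 15 years → 15 May 2021.
Appellate Stay Credit: +346 days → 26 April 2022.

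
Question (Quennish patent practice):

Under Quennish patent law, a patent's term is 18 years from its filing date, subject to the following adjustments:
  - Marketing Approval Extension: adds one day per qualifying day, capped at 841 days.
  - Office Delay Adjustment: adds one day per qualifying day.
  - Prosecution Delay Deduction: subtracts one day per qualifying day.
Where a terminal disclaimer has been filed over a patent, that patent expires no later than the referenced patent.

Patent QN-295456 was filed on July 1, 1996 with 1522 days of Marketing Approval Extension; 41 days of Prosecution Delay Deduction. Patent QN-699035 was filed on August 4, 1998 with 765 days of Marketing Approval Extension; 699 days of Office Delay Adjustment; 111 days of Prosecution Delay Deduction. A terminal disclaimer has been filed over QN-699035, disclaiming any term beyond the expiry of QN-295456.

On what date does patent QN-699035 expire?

2016-09-08

Natural term of QN-699035:
  Base: filing + 18 years → 4 August 2016.
  Marketing Approval Extension: 765 days (within the 841-day cap) → +765 days → 8 September 2018.
  Office Delay Adjustment: +699 days → 7 August 2020.
  Prosecution Delay Deduction: −111 days → 18 April 2020.
Expiry of referenced patent QN-295456:
  Base: filing + 18 years → 1 July 2014.
  Marketing Approval Extension: 1522 days claimed exceeds the 841-day cap, so +841 days → 19 October 2016.
  Prosecution Delay Deduction: −41 days → 8 September 2016.
Terminal disclaimer: QN-699035 expires on the earlier of 18 April 2020 and 8 September 2016.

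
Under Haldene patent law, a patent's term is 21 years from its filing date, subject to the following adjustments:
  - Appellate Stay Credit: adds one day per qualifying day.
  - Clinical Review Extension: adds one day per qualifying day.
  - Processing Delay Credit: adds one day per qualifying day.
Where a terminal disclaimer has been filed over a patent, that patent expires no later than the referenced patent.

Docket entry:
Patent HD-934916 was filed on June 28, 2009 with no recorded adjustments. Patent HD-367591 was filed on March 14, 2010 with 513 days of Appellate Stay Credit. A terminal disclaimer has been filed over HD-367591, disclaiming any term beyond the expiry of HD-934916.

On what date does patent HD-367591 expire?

Natural term of HD-367591:
  Base: filing + 21 years → 14 March 2031.
  Appellate Stay Credit: +513 days → 8 August 2032.
Expiry of referenced patent HD-934916:
  Base: filing + 21 years → 28 June 2030.
Terminal disclaimer: HD-367591 expires on the earlier of 8 August 2032 and 28 June 2030.

2030-06-28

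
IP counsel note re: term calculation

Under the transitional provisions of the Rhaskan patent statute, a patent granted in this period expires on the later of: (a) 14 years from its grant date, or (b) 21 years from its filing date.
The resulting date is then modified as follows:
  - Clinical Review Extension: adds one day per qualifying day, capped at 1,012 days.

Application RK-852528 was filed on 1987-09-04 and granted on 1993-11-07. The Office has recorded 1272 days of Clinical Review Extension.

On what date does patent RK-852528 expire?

(a) grant + 14 years → 7 November 2007.
(b) filing + 21 years → 4 September 2008.
Later of the two: 4 September 2008.
Clinical Review Extension: 1272 days claimed exceeds the 1012-day cap, so +1012 days → 13 June 2011.

June 13, 2011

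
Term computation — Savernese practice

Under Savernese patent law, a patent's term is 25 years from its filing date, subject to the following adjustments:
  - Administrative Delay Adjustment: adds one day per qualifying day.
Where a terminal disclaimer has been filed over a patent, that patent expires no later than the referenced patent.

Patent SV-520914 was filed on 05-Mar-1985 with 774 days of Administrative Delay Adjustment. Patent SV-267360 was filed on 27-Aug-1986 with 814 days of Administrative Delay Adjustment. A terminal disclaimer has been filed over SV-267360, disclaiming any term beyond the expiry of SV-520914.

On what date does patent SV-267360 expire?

Natural term of SV-267360:
  Base: filing + 25 years → 27 August 2011.
  Administrative Delay Adjustment: +814 days → 18 November 2013.
Expiry of referenced patent SV-520914:
  Base: filing + 25 years → 5 March 2010.
  Administrative Delay Adjustment: +774 days → 17 April 2012.
Terminal disclaimer: SV-267360 expires on the earlier of 18 November 2013 and 17 April 2012.

2012-04-17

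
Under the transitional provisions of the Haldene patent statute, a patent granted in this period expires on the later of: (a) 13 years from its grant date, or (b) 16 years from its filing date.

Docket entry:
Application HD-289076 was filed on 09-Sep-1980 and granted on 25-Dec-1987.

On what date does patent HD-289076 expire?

(a) grant + 13 years → 25 December 2000.
(b) filing + 16 years → 9 September 1996.
Later of the two: 25 December 2000.

2000-12-25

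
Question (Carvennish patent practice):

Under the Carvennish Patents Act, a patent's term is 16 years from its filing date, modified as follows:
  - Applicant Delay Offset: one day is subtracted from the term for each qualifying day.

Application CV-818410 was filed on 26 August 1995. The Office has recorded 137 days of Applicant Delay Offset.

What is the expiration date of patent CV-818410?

April 11, 2011

Base term: filing date + 16 years → 26 August 2011.
Applicant Delay Offset: −137 days → 11 April 2011.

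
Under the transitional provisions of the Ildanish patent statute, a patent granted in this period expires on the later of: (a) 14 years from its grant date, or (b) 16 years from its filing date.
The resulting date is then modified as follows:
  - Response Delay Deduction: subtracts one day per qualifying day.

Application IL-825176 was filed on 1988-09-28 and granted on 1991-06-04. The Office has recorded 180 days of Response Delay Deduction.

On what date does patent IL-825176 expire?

(a) grant + 14 years → 4 June 2005.
(b) filing + 16 years → 28 September 2004.
Later of the two: 4 June 2005.
Response Delay Deduction: −180 days → 6 December 2004.

December 6, 2004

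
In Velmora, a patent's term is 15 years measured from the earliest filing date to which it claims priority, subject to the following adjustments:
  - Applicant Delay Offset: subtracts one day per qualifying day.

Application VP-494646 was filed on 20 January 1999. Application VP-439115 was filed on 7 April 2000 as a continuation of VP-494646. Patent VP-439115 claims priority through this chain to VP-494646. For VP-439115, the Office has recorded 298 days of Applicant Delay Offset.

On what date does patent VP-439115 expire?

Earliest priority filing: 20 January 1999.
Base term: 20 January 1999 + 15 years → 20 January 2014.
Applicant Delay Offset: −298 days → 28 March 2013.

2013-03-28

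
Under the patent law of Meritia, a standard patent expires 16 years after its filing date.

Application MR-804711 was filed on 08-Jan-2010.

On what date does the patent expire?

2026-01-08

Filing date + 16 years → 8 January 2026.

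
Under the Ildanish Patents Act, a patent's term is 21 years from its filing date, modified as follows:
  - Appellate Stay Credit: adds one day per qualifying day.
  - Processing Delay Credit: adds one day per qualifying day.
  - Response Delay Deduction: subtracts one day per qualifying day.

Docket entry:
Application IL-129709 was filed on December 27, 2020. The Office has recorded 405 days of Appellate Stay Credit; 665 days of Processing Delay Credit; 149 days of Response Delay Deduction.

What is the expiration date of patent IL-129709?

July 5, 2044

Base term: filing date + 21 years → 27 December 2041.
Appellate Stay Credit: +405 days → 5 February 2043.
Processing Delay Credit: +665 days → 1 December 2044.
Response Delay Deduction: −149 days → 5 July 2044.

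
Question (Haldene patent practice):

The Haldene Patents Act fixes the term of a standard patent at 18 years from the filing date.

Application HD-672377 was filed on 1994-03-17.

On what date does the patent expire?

2012-03-17

Filing date + 18 years → 17 March 2012.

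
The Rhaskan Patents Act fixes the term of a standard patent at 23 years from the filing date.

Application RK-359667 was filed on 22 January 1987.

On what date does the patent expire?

2010-01-22

Filing date + 23 years → 22 January 2010.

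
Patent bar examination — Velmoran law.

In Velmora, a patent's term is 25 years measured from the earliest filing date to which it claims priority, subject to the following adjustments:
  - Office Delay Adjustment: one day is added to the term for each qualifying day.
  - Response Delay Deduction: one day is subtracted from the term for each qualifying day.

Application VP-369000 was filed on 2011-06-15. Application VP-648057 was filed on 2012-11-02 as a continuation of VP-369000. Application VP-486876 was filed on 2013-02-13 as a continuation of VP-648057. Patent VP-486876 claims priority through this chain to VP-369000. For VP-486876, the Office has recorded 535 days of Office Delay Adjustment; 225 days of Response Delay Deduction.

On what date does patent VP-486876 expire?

2037-04-21

Earliest priority filing: 15 June 2011.
Base term: 15 June 2011 + 25 years → 15 June 2036.
Office Delay Adjustment: +535 days → 2 December 2037.
Response Delay Deduction: −225 days → 21 April 2037.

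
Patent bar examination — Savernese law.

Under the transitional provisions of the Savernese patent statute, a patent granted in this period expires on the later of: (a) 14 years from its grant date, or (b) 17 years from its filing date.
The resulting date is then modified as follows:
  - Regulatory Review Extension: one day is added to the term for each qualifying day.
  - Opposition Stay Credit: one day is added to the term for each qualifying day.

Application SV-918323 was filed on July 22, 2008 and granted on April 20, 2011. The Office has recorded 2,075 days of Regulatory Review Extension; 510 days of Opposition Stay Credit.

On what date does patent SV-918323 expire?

(a) grant + 14 years → 20 April 2025.
(b) filing + 17 years → 22 July 2025.
Later of the two: 22 July 2025.
Regulatory Review Extension: +2075 days → 28 March 2031.
Opposition Stay Credit: +510 days → 19 August 2032.

August 19, 2032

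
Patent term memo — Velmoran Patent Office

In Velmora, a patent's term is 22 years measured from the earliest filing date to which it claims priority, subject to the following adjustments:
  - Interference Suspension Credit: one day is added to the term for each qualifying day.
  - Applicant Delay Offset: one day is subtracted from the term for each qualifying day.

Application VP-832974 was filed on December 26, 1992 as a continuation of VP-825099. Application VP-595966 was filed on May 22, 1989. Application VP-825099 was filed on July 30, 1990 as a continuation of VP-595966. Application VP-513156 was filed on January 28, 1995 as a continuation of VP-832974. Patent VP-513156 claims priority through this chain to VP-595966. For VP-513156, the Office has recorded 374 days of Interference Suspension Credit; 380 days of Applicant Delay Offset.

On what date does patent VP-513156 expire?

Earliest priority filing: 22 May 1989.
Base term: 22 May 1989 + 22 years → 22 May 2011.
Interference Suspension Credit: +374 days → 30 May 2012.
Applicant Delay Offset: −380 days → 16 May 2011.

May 16, 2011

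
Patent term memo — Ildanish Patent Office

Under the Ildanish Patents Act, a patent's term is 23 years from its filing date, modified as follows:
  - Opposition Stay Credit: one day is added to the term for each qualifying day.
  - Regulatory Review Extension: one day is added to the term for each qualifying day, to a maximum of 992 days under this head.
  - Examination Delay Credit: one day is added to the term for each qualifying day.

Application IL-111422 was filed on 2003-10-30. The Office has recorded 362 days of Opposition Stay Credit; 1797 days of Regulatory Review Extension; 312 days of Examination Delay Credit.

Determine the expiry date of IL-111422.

Base term: filing date + 23 years → 30 October 2026.
Opposition Stay Credit: +362 days → 27 October 2027.
Regulatory Review Extension: 1797 days claimed exceeds the 992-day cap, so +992 days → 15 July 2030.
Examination Delay Credit: +312 days → 23 May 2031.

May 23, 2031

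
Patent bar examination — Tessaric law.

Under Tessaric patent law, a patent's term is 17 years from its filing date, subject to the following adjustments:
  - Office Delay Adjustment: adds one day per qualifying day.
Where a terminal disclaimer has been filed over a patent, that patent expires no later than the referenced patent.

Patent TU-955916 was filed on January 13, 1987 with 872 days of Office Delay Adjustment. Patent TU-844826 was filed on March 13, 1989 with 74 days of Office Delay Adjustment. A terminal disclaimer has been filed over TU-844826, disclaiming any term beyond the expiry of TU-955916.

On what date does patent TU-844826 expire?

Natural term of TU-844826:
  Base: filing + 17 years → 13 March 2006.
  Office Delay Adjustment: +74 days → 26 May 2006.
Expiry of referenced patent TU-955916:
  Base: filing + 17 years → 13 January 2004.
  Office Delay Adjustment: +872 days → 3 June 2006.
Terminal disclaimer: TU-844826 expires on the earlier of 26 May 2006 and 3 June 2006.

2006-05-26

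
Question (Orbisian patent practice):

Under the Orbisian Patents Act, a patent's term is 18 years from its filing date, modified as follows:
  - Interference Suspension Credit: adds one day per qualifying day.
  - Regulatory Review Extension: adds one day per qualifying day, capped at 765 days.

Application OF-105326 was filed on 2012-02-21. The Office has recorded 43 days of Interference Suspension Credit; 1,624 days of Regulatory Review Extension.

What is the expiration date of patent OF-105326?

Base term: filing date + 18 years → 21 February 2030.
Interference Suspension Credit: +43 days → 5 April 2030.
Regulatory Review Extension: 1624 days claimed exceeds the 765-day cap, so +765 days → 9 May 2032.

May 9, 2032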